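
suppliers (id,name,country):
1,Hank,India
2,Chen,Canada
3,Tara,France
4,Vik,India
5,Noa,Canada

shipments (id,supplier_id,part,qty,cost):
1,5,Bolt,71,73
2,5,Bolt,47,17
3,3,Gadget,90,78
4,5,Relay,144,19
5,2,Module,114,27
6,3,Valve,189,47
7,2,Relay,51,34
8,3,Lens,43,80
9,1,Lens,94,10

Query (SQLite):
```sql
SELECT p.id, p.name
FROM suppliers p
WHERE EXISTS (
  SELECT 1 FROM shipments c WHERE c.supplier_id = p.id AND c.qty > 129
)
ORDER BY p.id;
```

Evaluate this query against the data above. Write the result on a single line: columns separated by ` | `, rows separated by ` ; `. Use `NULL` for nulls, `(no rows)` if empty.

For each suppliers row, check whether any shipments with matching supplier_id has qty > 129.
Keep rows where that is true.

3 | Tara ; 5 | Noa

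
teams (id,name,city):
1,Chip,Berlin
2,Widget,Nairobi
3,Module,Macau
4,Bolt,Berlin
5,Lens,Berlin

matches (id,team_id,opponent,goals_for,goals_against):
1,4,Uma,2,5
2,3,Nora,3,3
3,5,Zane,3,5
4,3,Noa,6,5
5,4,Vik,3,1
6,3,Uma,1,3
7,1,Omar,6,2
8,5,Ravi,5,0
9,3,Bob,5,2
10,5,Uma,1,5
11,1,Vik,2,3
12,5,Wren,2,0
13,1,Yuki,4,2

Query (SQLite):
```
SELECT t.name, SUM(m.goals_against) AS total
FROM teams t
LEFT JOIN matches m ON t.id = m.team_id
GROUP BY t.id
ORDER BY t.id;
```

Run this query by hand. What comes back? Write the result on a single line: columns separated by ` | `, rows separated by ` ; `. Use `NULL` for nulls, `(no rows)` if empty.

LEFT JOIN keeps every teams row; unmatched ones get NULL for matches columns.
Group by teams.id and compute SUM(m.goals_against). SUM over an all-NULL group is NULL.
  1: ids {7, 11, 13} → SUM(m.goals_against)=7
  2: ids {—} → SUM(m.goals_against)=NULL
  3: ids {2, 4, 6, 9} → SUM(m.goals_against)=13
  4: ids {1, 5} → SUM(m.goals_against)=6
  5: ids {3, 8, 10, 12} → SUM(m.goals_against)=10

Chip | 7 ; Widget | NULL ; Module | 13 ; Bolt | 6 ; Lens | 10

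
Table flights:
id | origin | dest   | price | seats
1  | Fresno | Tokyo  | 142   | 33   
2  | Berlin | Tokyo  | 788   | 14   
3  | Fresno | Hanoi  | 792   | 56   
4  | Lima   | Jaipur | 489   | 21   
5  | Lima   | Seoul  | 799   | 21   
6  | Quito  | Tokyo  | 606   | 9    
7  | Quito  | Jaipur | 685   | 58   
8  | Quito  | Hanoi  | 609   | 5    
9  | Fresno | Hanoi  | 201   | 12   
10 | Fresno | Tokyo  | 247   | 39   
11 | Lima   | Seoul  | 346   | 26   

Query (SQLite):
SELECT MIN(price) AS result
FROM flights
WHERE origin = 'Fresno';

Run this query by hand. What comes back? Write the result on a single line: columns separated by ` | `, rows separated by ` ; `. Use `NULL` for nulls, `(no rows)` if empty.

142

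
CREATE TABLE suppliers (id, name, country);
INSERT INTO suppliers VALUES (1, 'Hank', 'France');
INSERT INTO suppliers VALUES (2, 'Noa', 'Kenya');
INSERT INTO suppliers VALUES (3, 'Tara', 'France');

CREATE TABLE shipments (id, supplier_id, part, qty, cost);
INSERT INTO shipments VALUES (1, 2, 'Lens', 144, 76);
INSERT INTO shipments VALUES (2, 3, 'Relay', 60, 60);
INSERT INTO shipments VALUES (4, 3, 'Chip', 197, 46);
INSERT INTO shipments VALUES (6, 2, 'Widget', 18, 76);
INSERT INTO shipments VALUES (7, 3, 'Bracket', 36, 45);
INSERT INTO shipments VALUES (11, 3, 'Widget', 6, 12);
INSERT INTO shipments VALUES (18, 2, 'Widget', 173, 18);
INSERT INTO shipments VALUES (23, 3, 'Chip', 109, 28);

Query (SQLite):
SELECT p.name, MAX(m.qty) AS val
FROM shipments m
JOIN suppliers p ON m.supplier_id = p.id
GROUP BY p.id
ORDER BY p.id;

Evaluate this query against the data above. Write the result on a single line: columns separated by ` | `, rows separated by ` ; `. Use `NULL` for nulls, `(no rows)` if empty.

Noa | 173 ; Tara | 197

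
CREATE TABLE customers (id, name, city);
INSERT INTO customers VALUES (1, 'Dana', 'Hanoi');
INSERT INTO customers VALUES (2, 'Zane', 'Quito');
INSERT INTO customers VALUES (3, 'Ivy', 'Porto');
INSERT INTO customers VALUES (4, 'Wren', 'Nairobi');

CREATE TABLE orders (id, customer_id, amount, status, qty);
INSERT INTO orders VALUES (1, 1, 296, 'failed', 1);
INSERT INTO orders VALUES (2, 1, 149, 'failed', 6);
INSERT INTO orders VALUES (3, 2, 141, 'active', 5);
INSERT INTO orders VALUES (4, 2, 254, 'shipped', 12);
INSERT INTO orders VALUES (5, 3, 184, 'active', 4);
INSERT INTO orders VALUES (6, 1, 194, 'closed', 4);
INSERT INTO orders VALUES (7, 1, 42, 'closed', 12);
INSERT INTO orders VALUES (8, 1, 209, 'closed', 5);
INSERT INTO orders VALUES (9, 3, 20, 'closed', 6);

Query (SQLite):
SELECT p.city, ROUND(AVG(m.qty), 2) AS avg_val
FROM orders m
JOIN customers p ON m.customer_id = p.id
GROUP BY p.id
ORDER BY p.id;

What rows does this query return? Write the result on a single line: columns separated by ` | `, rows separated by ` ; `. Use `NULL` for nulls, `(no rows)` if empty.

Hanoi | 5.6 ; Quito | 8.5 ; Porto | 5

Join each orders row to its customers via customer_id.
Group joined rows by customers.id; compute ROUND(AVG(m.qty), 2) per group.
  1: ids {1, 2, 6, 7, 8} → ROUND(AVG(m.qty), 2)=5.6
  2: ids {3, 4} → ROUND(AVG(m.qty), 2)=8.5
  3: ids {5, 9} → ROUND(AVG(m.qty), 2)=5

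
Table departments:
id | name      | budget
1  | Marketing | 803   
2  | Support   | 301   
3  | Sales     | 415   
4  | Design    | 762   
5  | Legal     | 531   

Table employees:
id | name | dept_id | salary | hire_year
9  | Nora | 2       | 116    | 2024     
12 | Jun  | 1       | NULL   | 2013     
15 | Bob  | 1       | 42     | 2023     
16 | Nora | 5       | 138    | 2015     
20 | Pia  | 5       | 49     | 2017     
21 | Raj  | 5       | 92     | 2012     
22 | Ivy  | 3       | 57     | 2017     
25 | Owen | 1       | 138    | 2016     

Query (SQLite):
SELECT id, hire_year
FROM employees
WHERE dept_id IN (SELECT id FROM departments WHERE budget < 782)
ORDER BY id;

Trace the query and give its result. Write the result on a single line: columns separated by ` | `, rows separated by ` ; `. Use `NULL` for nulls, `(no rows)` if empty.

Inner query: departments.id where budget < 782.
Outer: keep employees rows whose dept_id is in that set.
Inner query → {2, 3, 4, 5}

9 | 2024 ; 16 | 2015 ; 20 | 2017 ; 21 | 2012 ; 22 | 2017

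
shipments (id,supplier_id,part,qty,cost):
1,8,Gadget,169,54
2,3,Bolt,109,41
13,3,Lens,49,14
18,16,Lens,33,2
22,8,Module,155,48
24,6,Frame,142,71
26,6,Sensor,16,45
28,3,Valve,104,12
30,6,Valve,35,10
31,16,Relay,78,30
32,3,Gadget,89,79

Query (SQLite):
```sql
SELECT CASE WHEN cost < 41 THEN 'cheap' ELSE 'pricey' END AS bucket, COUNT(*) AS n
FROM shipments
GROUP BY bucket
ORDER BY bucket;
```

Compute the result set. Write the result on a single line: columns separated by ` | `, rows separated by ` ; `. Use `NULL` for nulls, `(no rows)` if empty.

Bucket rows by cost < 41 → 'cheap' else 'pricey'; count each bucket.

cheap | 5 ; pricey | 6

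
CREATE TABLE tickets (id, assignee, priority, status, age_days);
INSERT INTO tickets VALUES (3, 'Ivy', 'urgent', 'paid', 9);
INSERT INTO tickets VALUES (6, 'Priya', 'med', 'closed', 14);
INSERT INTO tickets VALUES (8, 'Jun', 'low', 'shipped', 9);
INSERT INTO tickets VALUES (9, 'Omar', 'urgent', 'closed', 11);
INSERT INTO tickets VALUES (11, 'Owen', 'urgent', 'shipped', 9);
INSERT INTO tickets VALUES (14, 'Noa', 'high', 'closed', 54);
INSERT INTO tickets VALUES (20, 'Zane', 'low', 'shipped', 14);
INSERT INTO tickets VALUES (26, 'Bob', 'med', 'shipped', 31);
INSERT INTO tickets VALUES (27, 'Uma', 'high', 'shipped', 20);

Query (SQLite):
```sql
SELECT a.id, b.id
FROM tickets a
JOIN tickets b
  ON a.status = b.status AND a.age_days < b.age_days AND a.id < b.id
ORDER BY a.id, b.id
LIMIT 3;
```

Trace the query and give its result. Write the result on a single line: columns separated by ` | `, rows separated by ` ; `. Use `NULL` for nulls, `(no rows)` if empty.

6 | 14 ; 8 | 20 ; 8 | 26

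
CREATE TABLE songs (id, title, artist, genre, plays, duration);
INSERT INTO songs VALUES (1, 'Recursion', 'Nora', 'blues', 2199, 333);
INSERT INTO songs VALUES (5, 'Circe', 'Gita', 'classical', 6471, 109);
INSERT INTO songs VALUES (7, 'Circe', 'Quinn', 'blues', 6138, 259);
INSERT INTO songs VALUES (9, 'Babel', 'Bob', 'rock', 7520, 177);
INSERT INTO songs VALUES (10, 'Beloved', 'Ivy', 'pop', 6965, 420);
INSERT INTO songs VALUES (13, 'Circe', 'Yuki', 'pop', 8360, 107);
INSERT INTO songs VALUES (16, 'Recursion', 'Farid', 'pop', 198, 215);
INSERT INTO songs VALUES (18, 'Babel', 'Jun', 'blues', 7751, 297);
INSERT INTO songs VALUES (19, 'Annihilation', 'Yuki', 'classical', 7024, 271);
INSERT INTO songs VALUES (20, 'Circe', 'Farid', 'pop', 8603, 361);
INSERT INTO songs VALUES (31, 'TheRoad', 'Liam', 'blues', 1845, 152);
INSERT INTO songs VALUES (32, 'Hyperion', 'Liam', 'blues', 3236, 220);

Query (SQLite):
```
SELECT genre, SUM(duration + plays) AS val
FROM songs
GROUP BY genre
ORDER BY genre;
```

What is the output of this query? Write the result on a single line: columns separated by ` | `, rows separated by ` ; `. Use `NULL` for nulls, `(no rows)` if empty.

blues | 22430 ; classical | 13875 ; pop | 25229 ; rock | 7697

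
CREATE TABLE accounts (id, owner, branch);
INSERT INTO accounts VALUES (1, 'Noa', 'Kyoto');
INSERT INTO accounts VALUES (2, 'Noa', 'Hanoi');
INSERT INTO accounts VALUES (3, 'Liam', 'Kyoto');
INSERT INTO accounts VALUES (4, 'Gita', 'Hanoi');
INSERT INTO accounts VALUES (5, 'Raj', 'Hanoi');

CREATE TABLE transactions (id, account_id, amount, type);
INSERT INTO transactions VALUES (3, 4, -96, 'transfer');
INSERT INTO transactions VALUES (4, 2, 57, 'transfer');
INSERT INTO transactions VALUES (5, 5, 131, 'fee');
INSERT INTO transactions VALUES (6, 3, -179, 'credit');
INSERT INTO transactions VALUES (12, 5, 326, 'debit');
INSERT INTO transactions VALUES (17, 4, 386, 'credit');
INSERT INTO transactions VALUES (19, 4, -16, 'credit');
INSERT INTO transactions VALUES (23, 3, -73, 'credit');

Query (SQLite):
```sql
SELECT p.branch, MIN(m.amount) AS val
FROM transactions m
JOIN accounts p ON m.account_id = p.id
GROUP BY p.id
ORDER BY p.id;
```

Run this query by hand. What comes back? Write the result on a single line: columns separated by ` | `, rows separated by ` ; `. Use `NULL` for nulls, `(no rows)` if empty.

Hanoi | 57 ; Kyoto | -179 ; Hanoi | -96 ; Hanoi | 131

Join each transactions row to its accounts via account_id.
Group joined rows by accounts.id; compute MIN(m.amount) per group.
  2: ids {4} → MIN(m.amount)=57
  3: ids {6, 23} → MIN(m.amount)=-179
  4: ids {3, 17, 19} → MIN(m.amount)=-96
  5: ids {5, 12} → MIN(m.amount)=131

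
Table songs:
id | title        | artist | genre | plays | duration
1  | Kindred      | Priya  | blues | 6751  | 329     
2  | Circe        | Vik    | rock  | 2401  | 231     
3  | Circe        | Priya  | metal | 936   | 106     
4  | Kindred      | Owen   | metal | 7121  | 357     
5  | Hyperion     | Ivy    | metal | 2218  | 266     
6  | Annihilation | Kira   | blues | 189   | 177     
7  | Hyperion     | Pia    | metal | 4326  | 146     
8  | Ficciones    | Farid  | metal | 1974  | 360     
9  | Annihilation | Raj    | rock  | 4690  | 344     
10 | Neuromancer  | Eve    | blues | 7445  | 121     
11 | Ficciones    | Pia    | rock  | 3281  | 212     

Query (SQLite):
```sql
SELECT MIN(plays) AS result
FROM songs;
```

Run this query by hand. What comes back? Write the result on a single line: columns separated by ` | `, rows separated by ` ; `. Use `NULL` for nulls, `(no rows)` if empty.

All plays values: [6751, 2401, 936, 7121, 2218, 189, 4326, 1974, 4690, 7445, 3281].
MIN of non-NULL values = 189.

189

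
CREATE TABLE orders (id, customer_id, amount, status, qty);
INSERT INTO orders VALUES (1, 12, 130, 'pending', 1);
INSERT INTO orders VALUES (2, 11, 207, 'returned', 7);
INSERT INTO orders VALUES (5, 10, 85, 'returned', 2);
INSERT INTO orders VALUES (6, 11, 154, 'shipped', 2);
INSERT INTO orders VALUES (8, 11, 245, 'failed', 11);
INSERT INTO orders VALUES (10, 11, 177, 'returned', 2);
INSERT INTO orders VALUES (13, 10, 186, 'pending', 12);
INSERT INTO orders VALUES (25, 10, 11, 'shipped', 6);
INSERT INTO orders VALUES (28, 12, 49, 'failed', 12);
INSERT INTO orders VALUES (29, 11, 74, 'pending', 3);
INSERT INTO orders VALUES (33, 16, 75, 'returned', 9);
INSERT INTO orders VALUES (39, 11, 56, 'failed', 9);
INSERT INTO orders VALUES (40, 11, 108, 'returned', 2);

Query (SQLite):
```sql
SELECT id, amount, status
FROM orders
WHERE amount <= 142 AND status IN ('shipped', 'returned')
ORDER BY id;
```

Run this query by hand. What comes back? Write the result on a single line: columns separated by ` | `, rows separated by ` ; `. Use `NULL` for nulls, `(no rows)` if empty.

5 | 85 | returned ; 25 | 11 | shipped ; 33 | 75 | returned ; 40 | 108 | returned

amount <= 142: ids {1, 5, 25, 28, 29, 33, 39, 40}
status IN ('shipped', 'returned'): ids {2, 5, 6, 10, 25, 33, 40}
Combine with AND.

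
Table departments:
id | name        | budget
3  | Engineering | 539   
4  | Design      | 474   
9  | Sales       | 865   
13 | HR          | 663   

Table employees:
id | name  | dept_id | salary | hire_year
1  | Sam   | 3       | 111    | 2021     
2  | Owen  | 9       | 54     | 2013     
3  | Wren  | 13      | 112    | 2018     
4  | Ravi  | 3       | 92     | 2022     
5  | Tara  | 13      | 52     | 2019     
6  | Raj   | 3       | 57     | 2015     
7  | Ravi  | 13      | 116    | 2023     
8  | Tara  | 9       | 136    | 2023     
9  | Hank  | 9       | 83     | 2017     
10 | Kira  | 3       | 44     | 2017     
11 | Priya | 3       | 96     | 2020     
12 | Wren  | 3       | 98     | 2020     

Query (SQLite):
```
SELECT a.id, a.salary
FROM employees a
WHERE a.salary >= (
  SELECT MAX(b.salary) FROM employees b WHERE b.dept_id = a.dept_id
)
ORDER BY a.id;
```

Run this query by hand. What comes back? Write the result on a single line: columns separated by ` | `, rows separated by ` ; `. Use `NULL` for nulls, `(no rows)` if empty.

1 | 111 ; 7 | 116 ; 8 | 136

For each employees row a, compute MAX(salary) over rows sharing a.dept_id.
Keep row a if a.salary >= that per-group MAX.
  dept_id=3: MAX(salary) = 111
  dept_id=9: MAX(salary) = 136
  dept_id=13: MAX(salary) = 116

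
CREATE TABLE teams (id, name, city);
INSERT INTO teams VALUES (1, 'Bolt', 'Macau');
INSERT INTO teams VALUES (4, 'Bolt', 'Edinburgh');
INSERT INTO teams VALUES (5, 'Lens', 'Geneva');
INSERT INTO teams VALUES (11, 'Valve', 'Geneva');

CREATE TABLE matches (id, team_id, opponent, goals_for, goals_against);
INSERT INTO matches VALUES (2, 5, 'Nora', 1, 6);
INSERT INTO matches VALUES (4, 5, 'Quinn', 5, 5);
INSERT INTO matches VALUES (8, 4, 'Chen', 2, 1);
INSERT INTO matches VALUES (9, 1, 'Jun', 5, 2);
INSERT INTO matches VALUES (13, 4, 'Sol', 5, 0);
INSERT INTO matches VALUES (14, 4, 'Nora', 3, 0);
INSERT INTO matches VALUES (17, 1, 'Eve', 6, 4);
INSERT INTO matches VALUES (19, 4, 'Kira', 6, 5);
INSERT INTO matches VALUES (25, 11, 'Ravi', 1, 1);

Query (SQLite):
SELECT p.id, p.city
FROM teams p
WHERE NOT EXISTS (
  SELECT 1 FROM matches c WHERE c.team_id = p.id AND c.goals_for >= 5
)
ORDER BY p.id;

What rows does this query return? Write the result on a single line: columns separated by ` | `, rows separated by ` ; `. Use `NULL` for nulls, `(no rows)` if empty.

For each teams row, check whether any matches with matching team_id has goals_for >= 5.
Keep rows where that is false.

11 | Geneva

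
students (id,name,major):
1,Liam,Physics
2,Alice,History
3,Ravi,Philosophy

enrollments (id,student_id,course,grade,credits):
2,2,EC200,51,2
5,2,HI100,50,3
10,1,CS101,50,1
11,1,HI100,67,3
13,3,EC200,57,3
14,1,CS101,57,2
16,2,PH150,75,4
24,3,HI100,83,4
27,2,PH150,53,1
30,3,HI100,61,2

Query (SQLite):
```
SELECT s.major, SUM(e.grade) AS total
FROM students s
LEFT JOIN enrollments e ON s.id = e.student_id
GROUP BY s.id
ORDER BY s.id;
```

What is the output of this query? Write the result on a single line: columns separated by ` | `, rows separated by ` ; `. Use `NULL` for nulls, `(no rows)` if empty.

Physics | 174 ; History | 229 ; Philosophy | 201

LEFT JOIN keeps every students row; unmatched ones get NULL for enrollments columns.
Group by students.id and compute SUM(e.grade). SUM over an all-NULL group is NULL.
  1: ids {10, 11, 14} → SUM(e.grade)=174
  2: ids {2, 5, 16, 27} → SUM(e.grade)=229
  3: ids {13, 24, 30} → SUM(e.grade)=201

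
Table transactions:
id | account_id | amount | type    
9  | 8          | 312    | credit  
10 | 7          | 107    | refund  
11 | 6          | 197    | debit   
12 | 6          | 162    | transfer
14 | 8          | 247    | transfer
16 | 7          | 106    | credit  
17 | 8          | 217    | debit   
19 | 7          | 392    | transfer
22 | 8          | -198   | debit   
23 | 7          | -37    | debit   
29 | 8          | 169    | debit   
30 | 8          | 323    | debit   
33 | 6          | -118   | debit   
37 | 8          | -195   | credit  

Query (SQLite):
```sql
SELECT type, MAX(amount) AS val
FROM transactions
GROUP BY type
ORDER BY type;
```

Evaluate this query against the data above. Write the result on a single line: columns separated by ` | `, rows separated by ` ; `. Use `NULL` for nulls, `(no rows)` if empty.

Partition transactions by type; compute MAX(amount) within each group.
  credit: ids {9, 16, 37} → MAX(amount)=312
  debit: ids {11, 17, 22, 23, 29, 30, 33} → MAX(amount)=323
  refund: ids {10} → MAX(amount)=107
  transfer: ids {12, 14, 19} → MAX(amount)=392

credit | 312 ; debit | 323 ; refund | 107 ; transfer | 392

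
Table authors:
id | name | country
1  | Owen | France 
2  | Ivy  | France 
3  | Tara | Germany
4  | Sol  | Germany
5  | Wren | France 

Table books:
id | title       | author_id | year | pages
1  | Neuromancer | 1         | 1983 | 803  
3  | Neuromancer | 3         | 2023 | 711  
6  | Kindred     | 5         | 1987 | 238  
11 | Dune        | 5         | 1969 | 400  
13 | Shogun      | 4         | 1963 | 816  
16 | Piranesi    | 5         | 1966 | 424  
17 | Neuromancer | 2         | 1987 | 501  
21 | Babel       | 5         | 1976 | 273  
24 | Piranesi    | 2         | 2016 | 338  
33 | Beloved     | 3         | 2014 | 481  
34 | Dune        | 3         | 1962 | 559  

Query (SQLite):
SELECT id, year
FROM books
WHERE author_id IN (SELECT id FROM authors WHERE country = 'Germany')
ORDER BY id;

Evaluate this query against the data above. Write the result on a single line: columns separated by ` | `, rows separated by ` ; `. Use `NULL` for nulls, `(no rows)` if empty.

Inner query: authors.id where country = 'Germany'.
Outer: keep books rows whose author_id is in that set.
Inner query → {3, 4}

3 | 2023 ; 13 | 1963 ; 33 | 2014 ; 34 | 1962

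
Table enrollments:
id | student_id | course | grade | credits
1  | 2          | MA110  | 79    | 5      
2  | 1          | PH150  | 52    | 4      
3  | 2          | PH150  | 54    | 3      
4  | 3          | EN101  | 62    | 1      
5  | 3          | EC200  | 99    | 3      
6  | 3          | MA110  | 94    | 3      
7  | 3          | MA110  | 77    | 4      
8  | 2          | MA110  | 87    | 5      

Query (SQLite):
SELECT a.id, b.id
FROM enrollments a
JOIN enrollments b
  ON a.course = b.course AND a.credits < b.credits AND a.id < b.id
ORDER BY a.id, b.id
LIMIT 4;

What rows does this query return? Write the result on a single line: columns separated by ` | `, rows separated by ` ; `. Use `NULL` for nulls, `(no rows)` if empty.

6 | 7 ; 6 | 8 ; 7 | 8

Pairs (a,b) with same course, a.credits < b.credits, a.id < b.id.
course groups: EC200:{5} EN101:{4} MA110:{1,6,7,8} PH150:{2,3}
Ordered by (a.id, b.id); first 4.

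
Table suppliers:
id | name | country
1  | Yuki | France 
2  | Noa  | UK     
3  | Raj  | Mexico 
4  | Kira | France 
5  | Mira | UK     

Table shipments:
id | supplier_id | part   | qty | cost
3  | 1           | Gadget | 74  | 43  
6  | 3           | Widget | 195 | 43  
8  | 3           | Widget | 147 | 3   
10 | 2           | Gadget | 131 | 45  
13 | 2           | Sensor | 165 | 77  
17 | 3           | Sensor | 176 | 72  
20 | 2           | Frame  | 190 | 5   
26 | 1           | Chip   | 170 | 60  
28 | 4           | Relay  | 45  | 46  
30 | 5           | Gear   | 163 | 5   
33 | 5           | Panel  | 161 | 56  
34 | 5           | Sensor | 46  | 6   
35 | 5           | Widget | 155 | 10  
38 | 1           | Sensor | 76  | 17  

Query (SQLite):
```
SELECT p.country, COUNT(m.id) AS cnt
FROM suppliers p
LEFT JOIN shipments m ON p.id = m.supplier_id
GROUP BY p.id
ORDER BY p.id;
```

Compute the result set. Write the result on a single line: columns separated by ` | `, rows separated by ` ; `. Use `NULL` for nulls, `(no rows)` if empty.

France | 3 ; UK | 3 ; Mexico | 3 ; France | 1 ; UK | 4

LEFT JOIN keeps every suppliers row; unmatched ones get NULL for shipments columns.
Group by suppliers.id and compute COUNT(m.id). COUNT(col) of an all-NULL group is 0.
  1: ids {3, 26, 38} → COUNT(m.id)=3
  2: ids {10, 13, 20} → COUNT(m.id)=3
  3: ids {6, 8, 17} → COUNT(m.id)=3
  4: ids {28} → COUNT(m.id)=1
  5: ids {30, 33, 34, 35} → COUNT(m.id)=4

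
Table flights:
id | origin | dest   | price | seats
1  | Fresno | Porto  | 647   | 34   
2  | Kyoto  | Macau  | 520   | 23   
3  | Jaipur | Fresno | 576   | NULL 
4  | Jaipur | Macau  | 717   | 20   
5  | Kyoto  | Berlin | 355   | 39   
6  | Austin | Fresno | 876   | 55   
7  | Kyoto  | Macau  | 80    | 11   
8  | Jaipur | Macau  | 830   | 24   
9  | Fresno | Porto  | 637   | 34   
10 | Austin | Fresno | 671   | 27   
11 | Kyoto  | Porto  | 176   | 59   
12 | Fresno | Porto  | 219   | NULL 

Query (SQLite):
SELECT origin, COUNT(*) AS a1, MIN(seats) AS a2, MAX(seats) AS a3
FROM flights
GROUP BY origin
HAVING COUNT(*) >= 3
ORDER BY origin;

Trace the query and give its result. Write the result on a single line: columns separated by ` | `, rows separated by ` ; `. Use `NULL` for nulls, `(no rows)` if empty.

Group flights by origin.
Per group compute: COUNT(*), MIN(seats), MAX(seats).
HAVING: drop groups with fewer than 3 rows.
  Austin: ids {6, 10} → COUNT(*)=2, MIN(seats)=27, MAX(seats)=55
  Fresno: ids {1, 9, 12} → COUNT(*)=3, MIN(seats)=34, MAX(seats)=34
  Jaipur: ids {3, 4, 8} → COUNT(*)=3, MIN(seats)=20, MAX(seats)=24
  Kyoto: ids {2, 5, 7, 11} → COUNT(*)=4, MIN(seats)=11, MAX(seats)=59

Fresno | 3 | 34 | 34 ; Jaipur | 3 | 20 | 24 ; Kyoto | 4 | 11 | 59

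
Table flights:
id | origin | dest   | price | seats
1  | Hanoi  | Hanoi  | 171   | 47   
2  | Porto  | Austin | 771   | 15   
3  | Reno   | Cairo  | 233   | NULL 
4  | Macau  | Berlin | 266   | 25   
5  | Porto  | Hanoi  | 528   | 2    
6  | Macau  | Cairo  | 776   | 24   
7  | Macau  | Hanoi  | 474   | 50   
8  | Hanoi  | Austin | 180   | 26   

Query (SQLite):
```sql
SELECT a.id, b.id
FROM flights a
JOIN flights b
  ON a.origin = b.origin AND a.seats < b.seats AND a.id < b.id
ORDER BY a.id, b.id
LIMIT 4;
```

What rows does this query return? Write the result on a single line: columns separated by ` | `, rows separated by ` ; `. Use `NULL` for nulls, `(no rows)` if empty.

4 | 7 ; 6 | 7

Pairs (a,b) with same origin, a.seats < b.seats, a.id < b.id.
origin groups: Hanoi:{1,8} Macau:{4,6,7} Porto:{2,5} Reno:{3}
Ordered by (a.id, b.id); first 4.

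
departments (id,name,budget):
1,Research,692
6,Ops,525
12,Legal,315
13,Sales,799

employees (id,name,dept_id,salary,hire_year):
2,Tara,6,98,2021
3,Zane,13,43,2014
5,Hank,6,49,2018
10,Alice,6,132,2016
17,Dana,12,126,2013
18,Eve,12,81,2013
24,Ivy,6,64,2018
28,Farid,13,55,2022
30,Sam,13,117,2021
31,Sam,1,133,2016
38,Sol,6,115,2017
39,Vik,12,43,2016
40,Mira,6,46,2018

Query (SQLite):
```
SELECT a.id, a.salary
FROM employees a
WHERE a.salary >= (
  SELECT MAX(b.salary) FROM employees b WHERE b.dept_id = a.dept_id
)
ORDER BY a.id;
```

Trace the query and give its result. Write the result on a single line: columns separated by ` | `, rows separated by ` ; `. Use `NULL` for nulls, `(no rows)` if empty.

For each employees row a, compute MAX(salary) over rows sharing a.dept_id.
Keep row a if a.salary >= that per-group MAX.
  dept_id=1: MAX(salary) = 133
  dept_id=6: MAX(salary) = 132
  dept_id=12: MAX(salary) = 126
  dept_id=13: MAX(salary) = 117

10 | 132 ; 17 | 126 ; 30 | 117 ; 31 | 133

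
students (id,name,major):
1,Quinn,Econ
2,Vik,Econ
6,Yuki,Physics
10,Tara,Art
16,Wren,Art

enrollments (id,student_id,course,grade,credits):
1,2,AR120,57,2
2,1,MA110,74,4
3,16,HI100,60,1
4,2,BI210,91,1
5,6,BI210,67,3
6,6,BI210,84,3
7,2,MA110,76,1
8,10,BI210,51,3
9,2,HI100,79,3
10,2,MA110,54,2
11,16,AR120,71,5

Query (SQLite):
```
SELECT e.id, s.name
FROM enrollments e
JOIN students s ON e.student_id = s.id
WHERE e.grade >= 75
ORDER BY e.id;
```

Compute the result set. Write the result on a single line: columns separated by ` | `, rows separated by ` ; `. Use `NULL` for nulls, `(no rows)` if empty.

4 | Vik ; 6 | Yuki ; 7 | Vik ; 9 | Vik

Each enrollments row matches the students row where student_id = students.id.
Then keep rows with e.grade >= 75.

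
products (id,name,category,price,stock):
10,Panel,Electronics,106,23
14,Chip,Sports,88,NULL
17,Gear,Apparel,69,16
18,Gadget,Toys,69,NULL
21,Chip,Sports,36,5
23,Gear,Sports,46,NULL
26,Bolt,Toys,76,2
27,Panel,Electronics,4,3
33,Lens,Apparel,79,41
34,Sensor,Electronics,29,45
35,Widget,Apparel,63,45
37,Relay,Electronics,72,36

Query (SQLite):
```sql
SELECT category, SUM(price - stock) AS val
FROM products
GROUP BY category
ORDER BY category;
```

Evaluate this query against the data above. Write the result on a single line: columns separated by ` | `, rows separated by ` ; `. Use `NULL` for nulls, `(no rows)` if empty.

For each row compute price - stock.
Group by category; take SUM of the expression per group.
  Apparel: ids {17, 33, 35} → SUM(price - stock)=109
  Electronics: ids {10, 27, 34, 37} → SUM(price - stock)=104
  Sports: ids {14, 21, 23} → SUM(price - stock)=31
  Toys: ids {18, 26} → SUM(price - stock)=74

Apparel | 109 ; Electronics | 104 ; Sports | 31 ; Toys | 74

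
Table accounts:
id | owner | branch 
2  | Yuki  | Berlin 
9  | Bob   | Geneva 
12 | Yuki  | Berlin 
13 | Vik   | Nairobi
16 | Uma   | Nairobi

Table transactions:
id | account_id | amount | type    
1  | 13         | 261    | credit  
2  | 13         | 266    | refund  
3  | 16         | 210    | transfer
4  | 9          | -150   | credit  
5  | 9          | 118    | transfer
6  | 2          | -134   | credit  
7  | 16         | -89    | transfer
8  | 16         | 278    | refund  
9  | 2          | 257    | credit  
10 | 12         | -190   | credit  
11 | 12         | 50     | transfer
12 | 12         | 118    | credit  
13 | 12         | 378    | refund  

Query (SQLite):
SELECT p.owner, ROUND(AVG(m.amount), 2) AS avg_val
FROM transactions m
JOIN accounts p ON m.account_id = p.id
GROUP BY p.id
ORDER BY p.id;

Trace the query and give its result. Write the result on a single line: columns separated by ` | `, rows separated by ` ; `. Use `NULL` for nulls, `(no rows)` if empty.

Yuki | 61.5 ; Bob | -16 ; Yuki | 89 ; Vik | 263.5 ; Uma | 133

Join each transactions row to its accounts via account_id.
Group joined rows by accounts.id; compute ROUND(AVG(m.amount), 2) per group.
  2: ids {6, 9} → ROUND(AVG(m.amount), 2)=61.5
  9: ids {4, 5} → ROUND(AVG(m.amount), 2)=-16
  12: ids {10, 11, 12, 13} → ROUND(AVG(m.amount), 2)=89
  13: ids {1, 2} → ROUND(AVG(m.amount), 2)=263.5
  16: ids {3, 7, 8} → ROUND(AVG(m.amount), 2)=133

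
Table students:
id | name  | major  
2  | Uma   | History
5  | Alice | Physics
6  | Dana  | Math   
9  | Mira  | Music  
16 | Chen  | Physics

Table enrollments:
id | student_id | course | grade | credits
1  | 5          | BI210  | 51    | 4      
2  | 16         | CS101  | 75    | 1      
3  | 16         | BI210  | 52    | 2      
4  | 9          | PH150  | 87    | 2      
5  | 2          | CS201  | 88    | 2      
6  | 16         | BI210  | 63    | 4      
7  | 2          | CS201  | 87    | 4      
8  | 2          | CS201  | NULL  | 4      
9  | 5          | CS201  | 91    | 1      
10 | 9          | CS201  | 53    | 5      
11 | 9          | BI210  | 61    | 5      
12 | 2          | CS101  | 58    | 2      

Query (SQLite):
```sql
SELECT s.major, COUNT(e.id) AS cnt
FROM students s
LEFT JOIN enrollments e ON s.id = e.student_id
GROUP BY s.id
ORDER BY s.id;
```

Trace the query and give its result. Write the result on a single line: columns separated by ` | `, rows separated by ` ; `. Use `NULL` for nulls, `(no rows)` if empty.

LEFT JOIN keeps every students row; unmatched ones get NULL for enrollments columns.
Group by students.id and compute COUNT(e.id). COUNT(col) of an all-NULL group is 0.
  2: ids {5, 7, 8, 12} → COUNT(e.id)=4
  5: ids {1, 9} → COUNT(e.id)=2
  6: ids {—} → COUNT(e.id)=0
  9: ids {4, 10, 11} → COUNT(e.id)=3
  16: ids {2, 3, 6} → COUNT(e.id)=3

History | 4 ; Physics | 2 ; Math | 0 ; Music | 3 ; Physics | 3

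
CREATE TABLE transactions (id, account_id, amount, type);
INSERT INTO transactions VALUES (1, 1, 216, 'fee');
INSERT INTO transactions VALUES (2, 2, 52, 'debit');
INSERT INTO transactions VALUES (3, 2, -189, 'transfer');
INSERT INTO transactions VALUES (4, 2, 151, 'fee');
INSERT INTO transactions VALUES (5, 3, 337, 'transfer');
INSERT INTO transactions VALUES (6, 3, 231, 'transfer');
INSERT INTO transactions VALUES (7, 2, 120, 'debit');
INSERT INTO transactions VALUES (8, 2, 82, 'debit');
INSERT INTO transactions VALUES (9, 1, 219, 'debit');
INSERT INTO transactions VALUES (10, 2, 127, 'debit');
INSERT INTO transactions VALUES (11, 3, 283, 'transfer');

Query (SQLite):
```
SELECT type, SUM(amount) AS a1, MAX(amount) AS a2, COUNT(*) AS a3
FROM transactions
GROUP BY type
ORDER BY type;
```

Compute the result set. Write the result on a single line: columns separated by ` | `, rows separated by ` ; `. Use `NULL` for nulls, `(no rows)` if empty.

Group transactions by type.
Per group compute: SUM(amount), MAX(amount), COUNT(*).
  debit: ids {2, 7, 8, 9, 10} → SUM(amount)=600, MAX(amount)=219, COUNT(*)=5
  fee: ids {1, 4} → SUM(amount)=367, MAX(amount)=216, COUNT(*)=2
  transfer: ids {3, 5, 6, 11} → SUM(amount)=662, MAX(amount)=337, COUNT(*)=4

debit | 600 | 219 | 5 ; fee | 367 | 216 | 2 ; transfer | 662 | 337 | 4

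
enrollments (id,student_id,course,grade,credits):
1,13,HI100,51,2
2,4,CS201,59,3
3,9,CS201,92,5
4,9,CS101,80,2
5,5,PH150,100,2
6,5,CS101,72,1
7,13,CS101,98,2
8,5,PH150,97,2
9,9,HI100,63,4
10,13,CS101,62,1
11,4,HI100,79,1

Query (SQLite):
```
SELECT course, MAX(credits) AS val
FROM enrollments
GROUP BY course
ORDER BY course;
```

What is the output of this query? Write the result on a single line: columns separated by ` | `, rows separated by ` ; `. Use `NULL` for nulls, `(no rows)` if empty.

CS101 | 2 ; CS201 | 5 ; HI100 | 4 ; PH150 | 2

Partition enrollments by course; compute MAX(credits) within each group.
  CS101: ids {4, 6, 7, 10} → MAX(credits)=2
  CS201: ids {2, 3} → MAX(credits)=5
  HI100: ids {1, 9, 11} → MAX(credits)=4
  PH150: ids {5, 8} → MAX(credits)=2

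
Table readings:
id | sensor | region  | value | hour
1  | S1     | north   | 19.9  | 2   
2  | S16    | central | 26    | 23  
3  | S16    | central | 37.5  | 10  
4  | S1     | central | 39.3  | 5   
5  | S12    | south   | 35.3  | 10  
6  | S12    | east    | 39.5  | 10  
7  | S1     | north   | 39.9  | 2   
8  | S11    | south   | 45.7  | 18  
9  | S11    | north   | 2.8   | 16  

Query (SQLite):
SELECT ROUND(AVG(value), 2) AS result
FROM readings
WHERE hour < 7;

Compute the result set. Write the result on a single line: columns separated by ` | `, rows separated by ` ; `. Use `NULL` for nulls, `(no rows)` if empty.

33.03

Rows where hour < 7 → value values: [19.9, 39.3, 39.9].
AVG = 99.1 / 3 (rounded to 2 dp).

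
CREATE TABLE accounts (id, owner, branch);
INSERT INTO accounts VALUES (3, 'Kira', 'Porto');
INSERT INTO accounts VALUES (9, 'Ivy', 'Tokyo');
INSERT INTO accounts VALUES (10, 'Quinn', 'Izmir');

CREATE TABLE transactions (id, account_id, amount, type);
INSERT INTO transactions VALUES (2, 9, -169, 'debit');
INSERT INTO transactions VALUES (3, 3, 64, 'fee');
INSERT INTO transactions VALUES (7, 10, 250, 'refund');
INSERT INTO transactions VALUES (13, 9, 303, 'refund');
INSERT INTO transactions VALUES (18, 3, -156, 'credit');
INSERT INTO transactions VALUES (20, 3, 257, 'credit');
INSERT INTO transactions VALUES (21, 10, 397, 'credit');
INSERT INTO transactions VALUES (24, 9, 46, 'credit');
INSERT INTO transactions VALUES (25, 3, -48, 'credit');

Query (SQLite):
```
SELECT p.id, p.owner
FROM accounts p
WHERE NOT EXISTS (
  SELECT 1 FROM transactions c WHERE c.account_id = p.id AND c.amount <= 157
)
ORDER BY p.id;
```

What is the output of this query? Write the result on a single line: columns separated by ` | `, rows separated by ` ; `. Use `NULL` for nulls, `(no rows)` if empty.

10 | Quinn

For each accounts row, check whether any transactions with matching account_id has amount <= 157.
Keep rows where that is false.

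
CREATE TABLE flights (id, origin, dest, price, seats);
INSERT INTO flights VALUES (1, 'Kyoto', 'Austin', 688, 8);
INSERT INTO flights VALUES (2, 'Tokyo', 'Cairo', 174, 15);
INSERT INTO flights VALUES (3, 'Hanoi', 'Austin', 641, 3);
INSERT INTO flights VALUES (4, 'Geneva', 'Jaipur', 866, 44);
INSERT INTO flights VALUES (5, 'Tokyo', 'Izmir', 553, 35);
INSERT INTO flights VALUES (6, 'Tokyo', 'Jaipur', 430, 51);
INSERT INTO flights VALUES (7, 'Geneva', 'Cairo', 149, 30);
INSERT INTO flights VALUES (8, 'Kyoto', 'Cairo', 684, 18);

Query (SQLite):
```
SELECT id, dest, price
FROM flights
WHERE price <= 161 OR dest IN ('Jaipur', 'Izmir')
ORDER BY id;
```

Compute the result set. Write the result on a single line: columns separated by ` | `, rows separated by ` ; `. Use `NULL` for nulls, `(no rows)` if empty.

price <= 161: ids {7}
dest IN ('Jaipur', 'Izmir'): ids {4, 5, 6}
Combine with OR.

4 | Jaipur | 866 ; 5 | Izmir | 553 ; 6 | Jaipur | 430 ; 7 | Cairo | 149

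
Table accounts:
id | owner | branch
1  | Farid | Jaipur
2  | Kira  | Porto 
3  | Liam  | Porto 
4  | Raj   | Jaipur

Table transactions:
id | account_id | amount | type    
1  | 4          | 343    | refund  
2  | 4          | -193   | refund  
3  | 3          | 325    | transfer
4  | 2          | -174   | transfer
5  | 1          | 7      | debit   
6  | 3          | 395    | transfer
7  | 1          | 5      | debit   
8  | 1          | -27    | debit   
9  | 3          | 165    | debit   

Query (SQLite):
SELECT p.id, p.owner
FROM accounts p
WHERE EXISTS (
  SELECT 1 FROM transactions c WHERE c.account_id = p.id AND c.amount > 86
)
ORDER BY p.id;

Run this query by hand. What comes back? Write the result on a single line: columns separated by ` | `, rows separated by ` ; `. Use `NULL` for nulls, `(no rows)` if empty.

For each accounts row, check whether any transactions with matching account_id has amount > 86.
Keep rows where that is true.

3 | Liam ; 4 | Raj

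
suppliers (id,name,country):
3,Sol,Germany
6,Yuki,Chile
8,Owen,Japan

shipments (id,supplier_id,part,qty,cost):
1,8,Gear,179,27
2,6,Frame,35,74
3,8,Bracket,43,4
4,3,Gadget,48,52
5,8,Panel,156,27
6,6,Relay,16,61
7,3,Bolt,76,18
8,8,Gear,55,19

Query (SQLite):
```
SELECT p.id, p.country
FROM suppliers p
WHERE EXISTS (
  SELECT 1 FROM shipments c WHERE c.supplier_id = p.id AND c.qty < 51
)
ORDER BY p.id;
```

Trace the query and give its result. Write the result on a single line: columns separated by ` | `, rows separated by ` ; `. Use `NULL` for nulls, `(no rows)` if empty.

For each suppliers row, check whether any shipments with matching supplier_id has qty < 51.
Keep rows where that is true.

3 | Germany ; 6 | Chile ; 8 | Japan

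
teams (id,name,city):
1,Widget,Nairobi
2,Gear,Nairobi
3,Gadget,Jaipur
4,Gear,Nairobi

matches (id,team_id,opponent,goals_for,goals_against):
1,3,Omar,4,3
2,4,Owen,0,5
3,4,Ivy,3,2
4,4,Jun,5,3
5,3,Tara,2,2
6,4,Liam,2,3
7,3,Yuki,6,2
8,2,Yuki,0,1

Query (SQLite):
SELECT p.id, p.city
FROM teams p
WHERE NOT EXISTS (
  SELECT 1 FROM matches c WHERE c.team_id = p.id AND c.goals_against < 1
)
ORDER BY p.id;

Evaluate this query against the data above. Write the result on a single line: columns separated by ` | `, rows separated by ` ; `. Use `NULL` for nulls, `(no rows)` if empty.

1 | Nairobi ; 2 | Nairobi ; 3 | Jaipur ; 4 | Nairobi

For each teams row, check whether any matches with matching team_id has goals_against < 1.
Keep rows where that is false.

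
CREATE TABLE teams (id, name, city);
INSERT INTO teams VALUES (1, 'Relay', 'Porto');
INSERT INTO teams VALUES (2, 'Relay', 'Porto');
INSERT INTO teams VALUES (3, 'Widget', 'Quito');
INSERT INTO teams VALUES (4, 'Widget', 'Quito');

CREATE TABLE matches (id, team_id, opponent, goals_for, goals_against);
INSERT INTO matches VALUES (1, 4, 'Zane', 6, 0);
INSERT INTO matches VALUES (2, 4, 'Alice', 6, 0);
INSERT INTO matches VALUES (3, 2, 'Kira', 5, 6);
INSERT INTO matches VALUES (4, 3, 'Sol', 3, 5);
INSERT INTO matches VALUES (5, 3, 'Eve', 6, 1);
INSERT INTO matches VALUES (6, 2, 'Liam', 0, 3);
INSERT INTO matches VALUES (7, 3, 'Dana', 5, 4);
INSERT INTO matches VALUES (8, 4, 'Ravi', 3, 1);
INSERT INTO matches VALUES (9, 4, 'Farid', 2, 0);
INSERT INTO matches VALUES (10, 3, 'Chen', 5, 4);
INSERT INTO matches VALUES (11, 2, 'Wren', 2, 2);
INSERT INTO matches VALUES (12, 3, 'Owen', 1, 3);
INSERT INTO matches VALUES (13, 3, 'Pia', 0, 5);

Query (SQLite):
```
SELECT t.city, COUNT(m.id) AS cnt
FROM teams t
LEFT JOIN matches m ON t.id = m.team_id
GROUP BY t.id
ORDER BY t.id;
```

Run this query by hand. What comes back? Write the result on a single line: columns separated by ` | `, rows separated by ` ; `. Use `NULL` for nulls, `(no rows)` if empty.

LEFT JOIN keeps every teams row; unmatched ones get NULL for matches columns.
Group by teams.id and compute COUNT(m.id). COUNT(col) of an all-NULL group is 0.
  1: ids {—} → COUNT(m.id)=0
  2: ids {3, 6, 11} → COUNT(m.id)=3
  3: ids {4, 5, 7, 10, 12, 13} → COUNT(m.id)=6
  4: ids {1, 2, 8, 9} → COUNT(m.id)=4

Porto | 0 ; Porto | 3 ; Quito | 6 ; Quito | 4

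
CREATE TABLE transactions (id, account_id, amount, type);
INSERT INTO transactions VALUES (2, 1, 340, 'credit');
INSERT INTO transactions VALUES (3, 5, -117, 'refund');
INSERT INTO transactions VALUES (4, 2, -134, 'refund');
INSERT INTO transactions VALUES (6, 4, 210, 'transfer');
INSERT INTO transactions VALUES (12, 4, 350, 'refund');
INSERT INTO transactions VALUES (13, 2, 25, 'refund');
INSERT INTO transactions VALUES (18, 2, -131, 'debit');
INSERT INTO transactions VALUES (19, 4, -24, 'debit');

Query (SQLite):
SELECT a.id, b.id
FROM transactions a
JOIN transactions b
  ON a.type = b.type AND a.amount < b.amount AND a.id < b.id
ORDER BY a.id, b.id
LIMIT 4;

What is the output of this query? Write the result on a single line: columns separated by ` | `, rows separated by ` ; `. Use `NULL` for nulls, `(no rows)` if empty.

3 | 12 ; 3 | 13 ; 4 | 12 ; 4 | 13

Pairs (a,b) with same type, a.amount < b.amount, a.id < b.id.
type groups: credit:{2} debit:{18,19} refund:{3,4,12,13} transfer:{6}
Ordered by (a.id, b.id); first 4.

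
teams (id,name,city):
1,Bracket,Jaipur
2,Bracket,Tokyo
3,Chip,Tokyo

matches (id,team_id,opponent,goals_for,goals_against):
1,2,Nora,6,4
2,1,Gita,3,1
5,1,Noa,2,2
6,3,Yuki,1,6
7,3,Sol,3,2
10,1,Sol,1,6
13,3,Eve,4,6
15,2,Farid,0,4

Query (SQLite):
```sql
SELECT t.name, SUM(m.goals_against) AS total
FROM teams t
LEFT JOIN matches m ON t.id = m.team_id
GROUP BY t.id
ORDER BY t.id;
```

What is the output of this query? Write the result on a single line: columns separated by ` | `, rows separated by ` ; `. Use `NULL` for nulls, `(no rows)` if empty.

LEFT JOIN keeps every teams row; unmatched ones get NULL for matches columns.
Group by teams.id and compute SUM(m.goals_against). SUM over an all-NULL group is NULL.
  1: ids {2, 5, 10} → SUM(m.goals_against)=9
  2: ids {1, 15} → SUM(m.goals_against)=8
  3: ids {6, 7, 13} → SUM(m.goals_against)=14

Bracket | 9 ; Bracket | 8 ; Chip | 14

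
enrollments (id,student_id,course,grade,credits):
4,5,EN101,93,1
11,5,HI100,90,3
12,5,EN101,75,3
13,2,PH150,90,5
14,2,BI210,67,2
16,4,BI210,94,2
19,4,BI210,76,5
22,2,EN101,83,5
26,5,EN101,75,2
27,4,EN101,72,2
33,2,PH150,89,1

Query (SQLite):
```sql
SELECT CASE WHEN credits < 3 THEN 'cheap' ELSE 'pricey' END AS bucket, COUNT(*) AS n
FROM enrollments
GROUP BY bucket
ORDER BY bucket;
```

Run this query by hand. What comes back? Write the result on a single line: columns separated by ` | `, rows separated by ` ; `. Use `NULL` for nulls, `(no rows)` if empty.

Bucket rows by credits < 3 → 'cheap' else 'pricey'; count each bucket.

cheap | 6 ; pricey | 5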